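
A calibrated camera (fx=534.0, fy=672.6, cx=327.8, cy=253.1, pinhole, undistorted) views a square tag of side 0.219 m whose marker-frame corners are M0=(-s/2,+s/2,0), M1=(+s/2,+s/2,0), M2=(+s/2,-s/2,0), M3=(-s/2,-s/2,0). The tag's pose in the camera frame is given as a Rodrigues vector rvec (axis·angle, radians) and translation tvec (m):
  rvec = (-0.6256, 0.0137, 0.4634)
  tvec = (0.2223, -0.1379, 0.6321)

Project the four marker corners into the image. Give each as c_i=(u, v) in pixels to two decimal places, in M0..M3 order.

c0=(398.54, 132.50) c1=(592.20, 235.36) c2=(617.10, 83.70) c3=(455.81, 5.68)

Intrinsics K: fx=534.0, fy=672.6, cx=327.8, cy=253.1
Marker side s = 0.219 m; corners in marker frame (Z=0):
  M0 = (-0.1095, +0.1095, 0)
  M1 = (+0.1095, +0.1095, 0)
  M2 = (+0.1095, -0.1095, 0)
  M3 = (-0.1095, -0.1095, 0)
rvec = (-0.6256, 0.0137, 0.4634), |rvec| = θ = 0.77865 rad = 44.614°
Rodrigues: sinθ=0.70232, 1−cosθ=0.28814; R = I + sinθ·[k]× + (1−cosθ)·[k]×²:
    [+0.89786 -0.42205 -0.12542]
    [+0.41390 +0.71195 +0.56729]
    [-0.15013 -0.56125 +0.81391]
t = (0.2223, -0.1379, 0.6321) m
M0: Pc = R·M0+t = (+0.07777, -0.10526, +0.58708); u = 534.0·(+0.07777)/0.58708 + 327.8 = 398.5389, v = 672.6·(-0.10526)/0.58708 + 253.1 = 132.5030
M1: Pc = R·M1+t = (+0.27440, -0.01462, +0.55420); u = 534.0·(+0.27440)/0.55420 + 327.8 = 592.1982, v = 672.6·(-0.01462)/0.55420 + 253.1 = 235.3571
M2: Pc = R·M2+t = (+0.36683, -0.17054, +0.67712); u = 534.0·(+0.36683)/0.67712 + 327.8 = 617.0950, v = 672.6·(-0.17054)/0.67712 + 253.1 = 83.7015
M3: Pc = R·M3+t = (+0.17020, -0.26118, +0.71000); u = 534.0·(+0.17020)/0.71000 + 327.8 = 455.8091, v = 672.6·(-0.26118)/0.71000 + 253.1 = 5.6765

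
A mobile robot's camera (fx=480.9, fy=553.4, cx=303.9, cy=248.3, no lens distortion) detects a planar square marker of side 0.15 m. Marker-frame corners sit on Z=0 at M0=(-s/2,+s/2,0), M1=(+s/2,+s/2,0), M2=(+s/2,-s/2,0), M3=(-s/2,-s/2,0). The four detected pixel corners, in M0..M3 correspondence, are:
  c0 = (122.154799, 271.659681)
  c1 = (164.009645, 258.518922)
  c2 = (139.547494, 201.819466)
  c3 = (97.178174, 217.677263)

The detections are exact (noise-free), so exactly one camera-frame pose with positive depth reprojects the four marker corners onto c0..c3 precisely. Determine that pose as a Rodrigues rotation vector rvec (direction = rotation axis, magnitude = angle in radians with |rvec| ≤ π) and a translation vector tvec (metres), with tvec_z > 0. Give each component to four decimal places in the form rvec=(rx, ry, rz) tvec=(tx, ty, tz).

rvec=(0.3843, 0.3154, -0.3016) tvec=(-0.4816, -0.0247, 1.3360)

Intrinsics K: fx=480.9, fy=553.4, cx=303.9, cy=248.3
Marker side s = 0.15 m; corners in marker frame (Z=0):
  M0 = (-0.0750, +0.0750, 0)
  M1 = (+0.0750, +0.0750, 0)
  M2 = (+0.0750, -0.0750, 0)
  M3 = (-0.0750, -0.0750, 0)
Detected image corners:
  c0 = (122.154799, 271.659681) px
  c1 = (164.009645, 258.518922) px
  c2 = (139.547494, 201.819466) px
  c3 = (97.178174, 217.677263) px
Planar DLT: solve 8×8 A·h = b for H (H[2,2]=1):
  H  [+246.05080 +195.82531 +130.52354]
  H  [-159.46120 +425.05322 +238.05509]
  H  [-0.26519 +0.23711 +1.00000]
B = K⁻¹H; ‖b₁‖=0.748527, ‖b₂‖=0.748527; λ = 2/(‖b₁‖+‖b₂‖) = 1.335957, sign → tz>0 ⇒ λ=+1.335957
r₁ = λ·B[:,0] = (+0.90742,-0.22600,-0.35428); r₂ = λ·B[:,1] = (+0.34383,+0.88399,+0.31677)
r₃ = r₁×r₂ = (+0.24159,-0.40925,+0.87986); SVD([r₁ r₂ r₃]) → R = UVᵀ:
  R  [+0.90742 +0.34383 +0.24159]
  R  [-0.22600 +0.88399 -0.40925]
  R  [-0.35428 +0.31677 +0.87986]
t = (-0.48165, -0.02473, +1.33596) m
tr R = 2.671267; θ = arccos((tr R − 1)/2) = 0.581511 rad = 33.318°
axis k = ((R−Rᵀ)₃₂, (R−Rᵀ)₁₃, (R−Rᵀ)₂₁) / (2 sinθ) = (+0.660872, +0.542402, -0.518698)
rvec = θ·k = (+0.384305, +0.315413, -0.301629)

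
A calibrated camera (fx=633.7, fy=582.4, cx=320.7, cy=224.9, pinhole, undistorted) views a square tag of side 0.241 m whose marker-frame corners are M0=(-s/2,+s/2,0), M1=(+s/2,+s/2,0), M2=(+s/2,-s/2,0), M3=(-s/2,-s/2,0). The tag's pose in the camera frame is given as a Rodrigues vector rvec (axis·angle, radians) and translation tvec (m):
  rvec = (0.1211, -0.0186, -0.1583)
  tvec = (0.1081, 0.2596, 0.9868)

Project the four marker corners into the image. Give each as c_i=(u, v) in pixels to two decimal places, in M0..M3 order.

c0=(325.73, 455.90) c1=(476.12, 433.24) c2=(456.31, 298.15) c3=(301.33, 321.20)

Intrinsics K: fx=633.7, fy=582.4, cx=320.7, cy=224.9
Marker side s = 0.241 m; corners in marker frame (Z=0):
  M0 = (-0.1205, +0.1205, 0)
  M1 = (+0.1205, +0.1205, 0)
  M2 = (+0.1205, -0.1205, 0)
  M3 = (-0.1205, -0.1205, 0)
rvec = (0.1211, -0.0186, -0.1583), |rvec| = θ = 0.20018 rad = 11.469°
Rodrigues: sinθ=0.19884, 1−cosθ=0.01997; R = I + sinθ·[k]× + (1−cosθ)·[k]×²:
    [+0.98734 +0.15612 -0.02803]
    [-0.15837 +0.98020 -0.11883]
    [+0.00892 +0.12176 +0.99252]
t = (0.1081, 0.2596, 0.9868) m
M0: Pc = R·M0+t = (+0.00794, +0.39680, +1.00040); u = 633.7·(+0.00794)/1.00040 + 320.7 = 325.7285, v = 582.4·(+0.39680)/1.00040 + 224.9 = 455.9034
M1: Pc = R·M1+t = (+0.24589, +0.35863, +1.00255); u = 633.7·(+0.24589)/1.00255 + 320.7 = 476.1228, v = 582.4·(+0.35863)/1.00255 + 224.9 = 433.2362
M2: Pc = R·M2+t = (+0.20826, +0.12240, +0.97320); u = 633.7·(+0.20826)/0.97320 + 320.7 = 456.3094, v = 582.4·(+0.12240)/0.97320 + 224.9 = 298.1499
M3: Pc = R·M3+t = (-0.02969, +0.16057, +0.97105); u = 633.7·(-0.02969)/0.97105 + 320.7 = 301.3264, v = 582.4·(+0.16057)/0.97105 + 224.9 = 321.2029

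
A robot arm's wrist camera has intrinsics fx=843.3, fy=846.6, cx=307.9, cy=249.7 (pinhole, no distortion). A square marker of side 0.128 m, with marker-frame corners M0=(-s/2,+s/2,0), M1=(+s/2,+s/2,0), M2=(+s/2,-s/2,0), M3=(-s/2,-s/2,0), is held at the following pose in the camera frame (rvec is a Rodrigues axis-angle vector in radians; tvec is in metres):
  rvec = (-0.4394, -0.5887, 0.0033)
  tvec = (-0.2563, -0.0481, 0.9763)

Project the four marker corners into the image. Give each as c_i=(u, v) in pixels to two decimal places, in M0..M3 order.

Intrinsics K: fx=843.3, fy=846.6, cx=307.9, cy=249.7
Marker side s = 0.128 m; corners in marker frame (Z=0):
  M0 = (-0.0640, +0.0640, 0)
  M1 = (+0.0640, +0.0640, 0)
  M2 = (+0.0640, -0.0640, 0)
  M3 = (-0.0640, -0.0640, 0)
rvec = (-0.4394, -0.5887, 0.0033), |rvec| = θ = 0.73461 rad = 42.090°
Rodrigues: sinθ=0.67030, 1−cosθ=0.25791; R = I + sinθ·[k]× + (1−cosθ)·[k]×²:
    [+0.83436 +0.12061 -0.53785]
    [+0.12664 +0.90772 +0.40000]
    [+0.53647 -0.40186 +0.74210]
t = (-0.2563, -0.0481, 0.9763) m
M0: Pc = R·M0+t = (-0.30198, +0.00189, +0.91625); u = 843.3·(-0.30198)/0.91625 + 307.9 = 29.9620, v = 846.6·(+0.00189)/0.91625 + 249.7 = 251.4459
M1: Pc = R·M1+t = (-0.19518, +0.01810, +0.98491); u = 843.3·(-0.19518)/0.98491 + 307.9 = 140.7826, v = 846.6·(+0.01810)/0.98491 + 249.7 = 265.2572
M2: Pc = R·M2+t = (-0.21062, -0.09809, +1.03635); u = 843.3·(-0.21062)/1.03635 + 307.9 = 136.5146, v = 846.6·(-0.09809)/1.03635 + 249.7 = 169.5703
M3: Pc = R·M3+t = (-0.31742, -0.11430, +0.96769); u = 843.3·(-0.31742)/0.96769 + 307.9 = 31.2820, v = 846.6·(-0.11430)/0.96769 + 249.7 = 149.7031

c0=(29.96, 251.45) c1=(140.78, 265.26) c2=(136.51, 169.57) c3=(31.28, 149.70)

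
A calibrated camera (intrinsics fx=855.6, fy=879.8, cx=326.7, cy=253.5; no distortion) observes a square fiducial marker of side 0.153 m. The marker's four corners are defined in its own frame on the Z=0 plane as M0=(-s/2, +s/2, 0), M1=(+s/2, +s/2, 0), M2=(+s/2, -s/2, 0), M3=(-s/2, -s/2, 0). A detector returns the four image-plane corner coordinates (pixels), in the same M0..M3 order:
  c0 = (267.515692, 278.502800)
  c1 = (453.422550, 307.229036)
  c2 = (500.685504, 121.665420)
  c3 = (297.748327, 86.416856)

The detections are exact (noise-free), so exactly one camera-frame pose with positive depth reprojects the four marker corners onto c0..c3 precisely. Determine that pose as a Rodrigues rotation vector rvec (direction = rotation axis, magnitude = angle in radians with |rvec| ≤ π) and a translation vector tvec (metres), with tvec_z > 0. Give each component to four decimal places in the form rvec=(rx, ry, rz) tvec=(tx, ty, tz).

rvec=(0.4127, -0.0501, 0.1669) tvec=(0.0411, -0.0380, 0.6611)

Intrinsics K: fx=855.6, fy=879.8, cx=326.7, cy=253.5
Marker side s = 0.153 m; corners in marker frame (Z=0):
  M0 = (-0.0765, +0.0765, 0)
  M1 = (+0.0765, +0.0765, 0)
  M2 = (+0.0765, -0.0765, 0)
  M3 = (-0.0765, -0.0765, 0)
Detected image corners:
  c0 = (267.515692, 278.502800) px
  c1 = (453.422550, 307.229036) px
  c2 = (500.685504, 121.665420) px
  c3 = (297.748327, 86.416856) px
Planar DLT: solve 8×8 A·h = b for H (H[2,2]=1):
  H  [+1315.50661 -26.88830 +379.88409]
  H  [+232.81565 +1352.49010 +202.92026]
  H  [+0.12457 +0.59734 +1.00000]
B = K⁻¹H; ‖b₁‖=1.512552, ‖b₂‖=1.512552; λ = 2/(‖b₁‖+‖b₂‖) = 0.661134, sign → tz>0 ⇒ λ=+0.661134
r₁ = λ·B[:,0] = (+0.98506,+0.15122,+0.08236); r₂ = λ·B[:,1] = (-0.17157,+0.90255,+0.39492)
r₃ = r₁×r₂ = (-0.01461,-0.40315,+0.91502); SVD([r₁ r₂ r₃]) → R = UVᵀ:
  R  [+0.98506 -0.17157 -0.01461]
  R  [+0.15122 +0.90255 -0.40315]
  R  [+0.08236 +0.39492 +0.91502]
t = (+0.04110, -0.03801, +0.66113) m
tr R = 2.802630; θ = arccos((tr R − 1)/2) = 0.448001 rad = 25.669°
axis k = ((R−Rᵀ)₃₂, (R−Rᵀ)₁₃, (R−Rᵀ)₂₁) / (2 sinθ) = (+0.921217, -0.111933, +0.372600)
rvec = θ·k = (+0.412706, -0.050146, +0.166925)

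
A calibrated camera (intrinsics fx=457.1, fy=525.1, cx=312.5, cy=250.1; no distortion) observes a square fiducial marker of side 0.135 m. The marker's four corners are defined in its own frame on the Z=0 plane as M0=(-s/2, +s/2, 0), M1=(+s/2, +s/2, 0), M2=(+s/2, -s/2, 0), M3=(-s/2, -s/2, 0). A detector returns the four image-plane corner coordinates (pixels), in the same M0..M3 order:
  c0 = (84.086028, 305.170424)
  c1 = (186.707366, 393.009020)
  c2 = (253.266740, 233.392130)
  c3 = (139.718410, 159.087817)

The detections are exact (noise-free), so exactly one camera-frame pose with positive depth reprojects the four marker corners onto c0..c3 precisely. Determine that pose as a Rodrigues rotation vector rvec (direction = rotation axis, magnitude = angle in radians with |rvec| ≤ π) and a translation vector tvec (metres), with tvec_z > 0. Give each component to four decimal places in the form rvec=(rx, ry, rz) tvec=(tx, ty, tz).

rvec=(0.0376, 0.3629, 0.4778) tvec=(-0.1349, 0.0171, 0.4107)

Intrinsics K: fx=457.1, fy=525.1, cx=312.5, cy=250.1
Marker side s = 0.135 m; corners in marker frame (Z=0):
  M0 = (-0.0675, +0.0675, 0)
  M1 = (+0.0675, +0.0675, 0)
  M2 = (+0.0675, -0.0675, 0)
  M3 = (-0.0675, -0.0675, 0)
Detected image corners:
  c0 = (84.086028, 305.170424) px
  c1 = (186.707366, 393.009020) px
  c2 = (253.266740, 233.392130) px
  c3 = (139.718410, 159.087817) px
Planar DLT: solve 8×8 A·h = b for H (H[2,2]=1):
  H  [+665.38711 -402.07622 +162.38935]
  H  [+380.60330 +1208.79609 +271.94868]
  H  [-0.81019 +0.29090 +1.00000]
B = K⁻¹H; ‖b₁‖=2.434835, ‖b₂‖=2.434835; λ = 2/(‖b₁‖+‖b₂‖) = 0.410705, sign → tz>0 ⇒ λ=+0.410705
r₁ = λ·B[:,0] = (+0.82534,+0.45617,-0.33275); r₂ = λ·B[:,1] = (-0.44294,+0.88855,+0.11947)
r₃ = r₁×r₂ = (+0.35017,+0.04878,+0.93542); SVD([r₁ r₂ r₃]) → R = UVᵀ:
  R  [+0.82534 -0.44294 +0.35017]
  R  [+0.45617 +0.88855 +0.04878]
  R  [-0.33275 +0.11947 +0.93542]
t = (-0.13487, +0.01709, +0.41071) m
tr R = 2.649308; θ = arccos((tr R − 1)/2) = 0.601206 rad = 34.447°
axis k = ((R−Rᵀ)₃₂, (R−Rᵀ)₁₃, (R−Rᵀ)₂₁) / (2 sinθ) = (+0.062485, +0.603668, +0.794783)
rvec = θ·k = (+0.037567, +0.362929, +0.477828)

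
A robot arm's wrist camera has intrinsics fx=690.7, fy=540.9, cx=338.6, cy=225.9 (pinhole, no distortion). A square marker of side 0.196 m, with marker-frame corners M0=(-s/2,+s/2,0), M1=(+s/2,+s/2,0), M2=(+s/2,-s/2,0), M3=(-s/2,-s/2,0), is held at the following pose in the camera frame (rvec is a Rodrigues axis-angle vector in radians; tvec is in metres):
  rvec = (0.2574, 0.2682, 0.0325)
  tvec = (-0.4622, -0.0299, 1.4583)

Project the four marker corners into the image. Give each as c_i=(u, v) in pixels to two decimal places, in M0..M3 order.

Intrinsics K: fx=690.7, fy=540.9, cx=338.6, cy=225.9
Marker side s = 0.196 m; corners in marker frame (Z=0):
  M0 = (-0.0980, +0.0980, 0)
  M1 = (+0.0980, +0.0980, 0)
  M2 = (+0.0980, -0.0980, 0)
  M3 = (-0.0980, -0.0980, 0)
rvec = (0.2574, 0.2682, 0.0325), |rvec| = θ = 0.37315 rad = 21.380°
Rodrigues: sinθ=0.36455, 1−cosθ=0.06882; R = I + sinθ·[k]× + (1−cosθ)·[k]×²:
    [+0.96393 +0.00237 +0.26615]
    [+0.06587 +0.96673 -0.24716]
    [-0.25788 +0.25578 +0.93171]
t = (-0.4622, -0.0299, 1.4583) m
M0: Pc = R·M0+t = (-0.55643, +0.05838, +1.50864); u = 690.7·(-0.55643)/1.50864 + 338.6 = 83.8484, v = 540.9·(+0.05838)/1.50864 + 225.9 = 246.8329
M1: Pc = R·M1+t = (-0.36750, +0.07130, +1.45809); u = 690.7·(-0.36750)/1.45809 + 338.6 = 164.5135, v = 540.9·(+0.07130)/1.45809 + 225.9 = 252.3479
M2: Pc = R·M2+t = (-0.36797, -0.11818, +1.40796); u = 690.7·(-0.36797)/1.40796 + 338.6 = 158.0873, v = 540.9·(-0.11818)/1.40796 + 225.9 = 180.4967
M3: Pc = R·M3+t = (-0.55690, -0.13110, +1.45851); u = 690.7·(-0.55690)/1.45851 + 338.6 = 74.8722, v = 540.9·(-0.13110)/1.45851 + 225.9 = 177.2822

c0=(83.85, 246.83) c1=(164.51, 252.35) c2=(158.09, 180.50) c3=(74.87, 177.28)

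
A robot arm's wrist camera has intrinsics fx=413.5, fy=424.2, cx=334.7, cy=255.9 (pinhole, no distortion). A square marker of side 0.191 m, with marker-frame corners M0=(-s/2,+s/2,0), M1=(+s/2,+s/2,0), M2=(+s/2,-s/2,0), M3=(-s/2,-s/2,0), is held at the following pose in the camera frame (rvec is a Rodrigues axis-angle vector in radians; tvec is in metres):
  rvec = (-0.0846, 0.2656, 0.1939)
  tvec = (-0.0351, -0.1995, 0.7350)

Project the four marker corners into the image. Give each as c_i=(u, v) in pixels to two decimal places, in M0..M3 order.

Intrinsics K: fx=413.5, fy=424.2, cx=334.7, cy=255.9
Marker side s = 0.191 m; corners in marker frame (Z=0):
  M0 = (-0.0955, +0.0955, 0)
  M1 = (+0.0955, +0.0955, 0)
  M2 = (+0.0955, -0.0955, 0)
  M3 = (-0.0955, -0.0955, 0)
rvec = (-0.0846, 0.2656, 0.1939), |rvec| = θ = 0.33956 rad = 19.455°
Rodrigues: sinθ=0.33307, 1−cosθ=0.05710; R = I + sinθ·[k]× + (1−cosθ)·[k]×²:
    [+0.94645 -0.20132 +0.25240]
    [+0.17907 +0.97784 +0.10849]
    [-0.26865 -0.05748 +0.96152]
t = (-0.0351, -0.1995, 0.7350) m
M0: Pc = R·M0+t = (-0.14471, -0.12322, +0.75517); u = 413.5·(-0.14471)/0.75517 + 334.7 = 255.4613, v = 424.2·(-0.12322)/0.75517 + 255.9 = 186.6850
M1: Pc = R·M1+t = (+0.03606, -0.08902, +0.70385); u = 413.5·(+0.03606)/0.70385 + 334.7 = 355.8841, v = 424.2·(-0.08902)/0.70385 + 255.9 = 202.2520
M2: Pc = R·M2+t = (+0.07451, -0.27578, +0.71483); u = 413.5·(+0.07451)/0.71483 + 334.7 = 377.8020, v = 424.2·(-0.27578)/0.71483 + 255.9 = 92.2438
M3: Pc = R·M3+t = (-0.10626, -0.30998, +0.76615); u = 413.5·(-0.10626)/0.76615 + 334.7 = 277.3502, v = 424.2·(-0.30998)/0.76615 + 255.9 = 84.2676

c0=(255.46, 186.68) c1=(355.88, 202.25) c2=(377.80, 92.24) c3=(277.35, 84.27)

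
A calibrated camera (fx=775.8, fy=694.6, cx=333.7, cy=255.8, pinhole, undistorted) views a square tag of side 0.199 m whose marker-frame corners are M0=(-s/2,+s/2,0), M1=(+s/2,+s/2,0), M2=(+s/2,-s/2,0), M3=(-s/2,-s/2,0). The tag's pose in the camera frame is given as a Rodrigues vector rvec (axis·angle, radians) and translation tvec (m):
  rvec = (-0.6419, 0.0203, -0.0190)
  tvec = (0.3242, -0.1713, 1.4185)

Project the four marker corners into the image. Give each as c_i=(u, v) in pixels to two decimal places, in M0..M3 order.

c0=(462.53, 210.23) c1=(576.45, 207.70) c2=(555.67, 136.63) c3=(450.96, 139.08)

Intrinsics K: fx=775.8, fy=694.6, cx=333.7, cy=255.8
Marker side s = 0.199 m; corners in marker frame (Z=0):
  M0 = (-0.0995, +0.0995, 0)
  M1 = (+0.0995, +0.0995, 0)
  M2 = (+0.0995, -0.0995, 0)
  M3 = (-0.0995, -0.0995, 0)
rvec = (-0.6419, 0.0203, -0.0190), |rvec| = θ = 0.64250 rad = 36.813°
Rodrigues: sinθ=0.59920, 1−cosθ=0.19940; R = I + sinθ·[k]× + (1−cosθ)·[k]×²:
    [+0.99963 +0.01143 +0.02482]
    [-0.02401 +0.80080 +0.59845]
    [-0.01304 -0.59883 +0.80077]
t = (0.3242, -0.1713, 1.4185) m
M0: Pc = R·M0+t = (+0.22587, -0.08923, +1.36021); u = 775.8·(+0.22587)/1.36021 + 333.7 = 462.5275, v = 694.6·(-0.08923)/1.36021 + 255.8 = 210.2337
M1: Pc = R·M1+t = (+0.42480, -0.09401, +1.35762); u = 775.8·(+0.42480)/1.35762 + 333.7 = 576.4481, v = 694.6·(-0.09401)/1.35762 + 255.8 = 207.7016
M2: Pc = R·M2+t = (+0.42253, -0.25337, +1.47679); u = 775.8·(+0.42253)/1.47679 + 333.7 = 555.6657, v = 694.6·(-0.25337)/1.47679 + 255.8 = 136.6290
M3: Pc = R·M3+t = (+0.22360, -0.24859, +1.47938); u = 775.8·(+0.22360)/1.47938 + 333.7 = 450.9580, v = 694.6·(-0.24859)/1.47938 + 255.8 = 139.0818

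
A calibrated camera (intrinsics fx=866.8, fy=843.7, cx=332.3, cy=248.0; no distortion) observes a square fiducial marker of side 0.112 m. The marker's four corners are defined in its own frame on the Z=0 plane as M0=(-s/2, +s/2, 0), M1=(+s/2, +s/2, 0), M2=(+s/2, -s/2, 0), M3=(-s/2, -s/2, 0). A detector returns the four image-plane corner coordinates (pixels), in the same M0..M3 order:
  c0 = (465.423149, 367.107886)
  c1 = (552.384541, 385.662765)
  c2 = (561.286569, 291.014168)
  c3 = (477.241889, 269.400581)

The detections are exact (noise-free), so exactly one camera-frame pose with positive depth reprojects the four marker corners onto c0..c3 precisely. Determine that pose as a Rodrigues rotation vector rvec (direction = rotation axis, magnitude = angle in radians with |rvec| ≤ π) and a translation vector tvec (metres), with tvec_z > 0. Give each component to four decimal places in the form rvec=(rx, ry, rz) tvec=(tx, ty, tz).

Intrinsics K: fx=866.8, fy=843.7, cx=332.3, cy=248.0
Marker side s = 0.112 m; corners in marker frame (Z=0):
  M0 = (-0.0560, +0.0560, 0)
  M1 = (+0.0560, +0.0560, 0)
  M2 = (+0.0560, -0.0560, 0)
  M3 = (-0.0560, -0.0560, 0)
Detected image corners:
  c0 = (465.423149, 367.107886) px
  c1 = (552.384541, 385.662765) px
  c2 = (561.286569, 291.014168) px
  c3 = (477.241889, 269.400581) px
Planar DLT: solve 8×8 A·h = b for H (H[2,2]=1):
  H  [+937.49047 -227.71794 +514.97202]
  H  [+290.80990 +771.96606 +327.77737]
  H  [+0.33898 -0.26350 +1.00000]
B = K⁻¹H; ‖b₁‖=1.039470, ‖b₂‖=1.039470; λ = 2/(‖b₁‖+‖b₂‖) = 0.962029, sign → tz>0 ⇒ λ=+0.962029
r₁ = λ·B[:,0] = (+0.91547,+0.23574,+0.32611); r₂ = λ·B[:,1] = (-0.15555,+0.95475,-0.25350)
r₃ = r₁×r₂ = (-0.37111,+0.18134,+0.91071); SVD([r₁ r₂ r₃]) → R = UVᵀ:
  R  [+0.91547 -0.15555 -0.37111]
  R  [+0.23574 +0.95475 +0.18134]
  R  [+0.32611 -0.25350 +0.91071]
t = (+0.20274, +0.09097, +0.96203) m
tr R = 2.780927; θ = arccos((tr R − 1)/2) = 0.472434 rad = 27.068°
axis k = ((R−Rᵀ)₃₂, (R−Rᵀ)₁₃, (R−Rᵀ)₂₁) / (2 sinθ) = (-0.477784, -0.766076, +0.429942)
rvec = θ·k = (-0.225721, -0.361920, +0.203119)

rvec=(-0.2257, -0.3619, 0.2031) tvec=(0.2027, 0.0910, 0.9620)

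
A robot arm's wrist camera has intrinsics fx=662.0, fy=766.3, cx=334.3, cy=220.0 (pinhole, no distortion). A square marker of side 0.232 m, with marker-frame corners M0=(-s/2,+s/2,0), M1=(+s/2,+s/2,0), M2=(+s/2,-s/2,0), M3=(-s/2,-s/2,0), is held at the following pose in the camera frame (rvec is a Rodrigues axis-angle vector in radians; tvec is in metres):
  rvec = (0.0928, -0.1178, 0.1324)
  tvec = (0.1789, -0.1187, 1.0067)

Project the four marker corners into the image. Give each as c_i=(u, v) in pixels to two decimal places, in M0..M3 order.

Intrinsics K: fx=662.0, fy=766.3, cx=334.3, cy=220.0
Marker side s = 0.232 m; corners in marker frame (Z=0):
  M0 = (-0.1160, +0.1160, 0)
  M1 = (+0.1160, +0.1160, 0)
  M2 = (+0.1160, -0.1160, 0)
  M3 = (-0.1160, -0.1160, 0)
rvec = (0.0928, -0.1178, 0.1324), |rvec| = θ = 0.20005 rad = 11.462°
Rodrigues: sinθ=0.19871, 1−cosθ=0.01994; R = I + sinθ·[k]× + (1−cosθ)·[k]×²:
    [+0.98435 -0.13697 -0.11089]
    [+0.12607 +0.98697 -0.09995]
    [+0.12314 +0.08441 +0.98879]
t = (0.1789, -0.1187, 1.0067) m
M0: Pc = R·M0+t = (+0.04883, -0.01884, +1.00221); u = 662.0·(+0.04883)/1.00221 + 334.3 = 366.5526, v = 766.3·(-0.01884)/1.00221 + 220.0 = 205.5982
M1: Pc = R·M1+t = (+0.27720, +0.01041, +1.03078); u = 662.0·(+0.27720)/1.03078 + 334.3 = 512.3252, v = 766.3·(+0.01041)/1.03078 + 220.0 = 227.7413
M2: Pc = R·M2+t = (+0.30897, -0.21856, +1.01119); u = 662.0·(+0.30897)/1.01119 + 334.3 = 536.5759, v = 766.3·(-0.21856)/1.01119 + 220.0 = 54.3678
M3: Pc = R·M3+t = (+0.08060, -0.24781, +0.98262); u = 662.0·(+0.08060)/0.98262 + 334.3 = 388.6031, v = 766.3·(-0.24781)/0.98262 + 220.0 = 26.7429

c0=(366.55, 205.60) c1=(512.33, 227.74) c2=(536.58, 54.37) c3=(388.60, 26.74)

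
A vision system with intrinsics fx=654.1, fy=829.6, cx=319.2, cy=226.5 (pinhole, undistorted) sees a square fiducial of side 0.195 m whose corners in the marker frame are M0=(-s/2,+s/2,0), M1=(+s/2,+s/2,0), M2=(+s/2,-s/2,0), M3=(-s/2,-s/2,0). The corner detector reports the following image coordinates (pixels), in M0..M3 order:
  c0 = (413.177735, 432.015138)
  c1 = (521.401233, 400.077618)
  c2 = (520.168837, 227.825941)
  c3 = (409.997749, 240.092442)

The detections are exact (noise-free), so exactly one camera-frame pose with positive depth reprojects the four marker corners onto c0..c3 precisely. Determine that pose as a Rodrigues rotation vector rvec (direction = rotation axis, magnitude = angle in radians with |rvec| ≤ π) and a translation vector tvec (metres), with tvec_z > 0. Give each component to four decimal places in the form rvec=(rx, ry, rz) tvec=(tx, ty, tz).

rvec=(0.0610, -0.5220, -0.0485) tvec=(0.2020, 0.1047, 0.8810)

Intrinsics K: fx=654.1, fy=829.6, cx=319.2, cy=226.5
Marker side s = 0.195 m; corners in marker frame (Z=0):
  M0 = (-0.0975, +0.0975, 0)
  M1 = (+0.0975, +0.0975, 0)
  M2 = (+0.0975, -0.0975, 0)
  M3 = (-0.0975, -0.0975, 0)
Detected image corners:
  c0 = (413.177735, 432.015138) px
  c1 = (521.401233, 400.077618) px
  c2 = (520.168837, 227.825941) px
  c3 = (409.997749, 240.092442) px
Planar DLT: solve 8×8 A·h = b for H (H[2,2]=1):
  H  [+822.74738 +48.36914 +469.19591]
  H  [+69.47429 +957.03275 +325.10619]
  H  [+0.56372 +0.08007 +1.00000]
B = K⁻¹H; ‖b₁‖=1.135110, ‖b₂‖=1.135110; λ = 2/(‖b₁‖+‖b₂‖) = 0.880972, sign → tz>0 ⇒ λ=+0.880972
r₁ = λ·B[:,0] = (+0.86576,-0.06181,+0.49662); r₂ = λ·B[:,1] = (+0.03072,+0.99704,+0.07054)
r₃ = r₁×r₂ = (-0.49951,-0.04582,+0.86509); SVD([r₁ r₂ r₃]) → R = UVᵀ:
  R  [+0.86576 +0.03072 -0.49951]
  R  [-0.06181 +0.99704 -0.04582]
  R  [+0.49662 +0.07054 +0.86509]
t = (+0.20202, +0.10471, +0.88097) m
tr R = 2.727891; θ = arccos((tr R − 1)/2) = 0.527744 rad = 30.237°
axis k = ((R−Rᵀ)₃₂, (R−Rᵀ)₁₃, (R−Rᵀ)₂₁) / (2 sinθ) = (+0.115533, -0.989046, -0.091875)
rvec = θ·k = (+0.060972, -0.521962, -0.048487)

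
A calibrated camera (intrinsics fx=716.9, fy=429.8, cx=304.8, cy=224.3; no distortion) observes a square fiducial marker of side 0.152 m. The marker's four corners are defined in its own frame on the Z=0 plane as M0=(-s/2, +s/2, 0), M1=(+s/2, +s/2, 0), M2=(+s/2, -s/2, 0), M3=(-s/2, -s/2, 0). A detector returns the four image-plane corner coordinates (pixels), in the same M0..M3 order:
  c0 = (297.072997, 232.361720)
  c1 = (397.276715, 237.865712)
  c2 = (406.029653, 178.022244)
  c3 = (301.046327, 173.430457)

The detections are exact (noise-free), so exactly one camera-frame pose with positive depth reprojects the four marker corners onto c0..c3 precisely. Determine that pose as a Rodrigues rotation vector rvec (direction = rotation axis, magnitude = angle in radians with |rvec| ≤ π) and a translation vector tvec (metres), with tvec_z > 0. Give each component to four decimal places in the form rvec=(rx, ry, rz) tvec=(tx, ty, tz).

Intrinsics K: fx=716.9, fy=429.8, cx=304.8, cy=224.3
Marker side s = 0.152 m; corners in marker frame (Z=0):
  M0 = (-0.0760, +0.0760, 0)
  M1 = (+0.0760, +0.0760, 0)
  M2 = (+0.0760, -0.0760, 0)
  M3 = (-0.0760, -0.0760, 0)
Detected image corners:
  c0 = (297.072997, 232.361720) px
  c1 = (397.276715, 237.865712) px
  c2 = (406.029653, 178.022244) px
  c3 = (301.046327, 173.430457) px
Planar DLT: solve 8×8 A·h = b for H (H[2,2]=1):
  H  [+630.30147 +62.92463 +349.79128]
  H  [+7.30461 +452.02757 +206.06976]
  H  [-0.12644 +0.29866 +1.00000]
B = K⁻¹H; ‖b₁‖=0.945141, ‖b₂‖=0.945141; λ = 2/(‖b₁‖+‖b₂‖) = 1.058044, sign → tz>0 ⇒ λ=+1.058044
r₁ = λ·B[:,0] = (+0.98711,+0.08780,-0.13378); r₂ = λ·B[:,1] = (-0.04148,+0.94785,+0.31599)
r₃ = r₁×r₂ = (+0.15455,-0.30637,+0.93928); SVD([r₁ r₂ r₃]) → R = UVᵀ:
  R  [+0.98711 -0.04148 +0.15455]
  R  [+0.08780 +0.94785 -0.30637]
  R  [-0.13378 +0.31599 +0.93928]
t = (+0.06640, -0.04488, +1.05804) m
tr R = 2.874252; θ = arccos((tr R − 1)/2) = 0.356494 rad = 20.426°
axis k = ((R−Rᵀ)₃₂, (R−Rᵀ)₁₃, (R−Rᵀ)₂₁) / (2 sinθ) = (+0.891660, +0.413084, +0.185216)
rvec = θ·k = (+0.317872, +0.147262, +0.066028)

rvec=(0.3179, 0.1473, 0.0660) tvec=(0.0664, -0.0449, 1.0580)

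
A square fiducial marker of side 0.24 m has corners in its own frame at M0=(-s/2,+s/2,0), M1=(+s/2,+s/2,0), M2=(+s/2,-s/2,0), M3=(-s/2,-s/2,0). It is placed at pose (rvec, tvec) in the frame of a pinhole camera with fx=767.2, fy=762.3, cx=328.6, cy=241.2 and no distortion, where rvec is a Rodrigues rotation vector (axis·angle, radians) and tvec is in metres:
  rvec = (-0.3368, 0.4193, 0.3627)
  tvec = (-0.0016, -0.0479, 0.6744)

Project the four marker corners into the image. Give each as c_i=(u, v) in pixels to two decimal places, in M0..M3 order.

Intrinsics K: fx=767.2, fy=762.3, cx=328.6, cy=241.2
Marker side s = 0.24 m; corners in marker frame (Z=0):
  M0 = (-0.1200, +0.1200, 0)
  M1 = (+0.1200, +0.1200, 0)
  M2 = (+0.1200, -0.1200, 0)
  M3 = (-0.1200, -0.1200, 0)
rvec = (-0.3368, 0.4193, 0.3627), |rvec| = θ = 0.64869 rad = 37.167°
Rodrigues: sinθ=0.60414, 1−cosθ=0.20312; R = I + sinθ·[k]× + (1−cosθ)·[k]×²:
    [+0.85163 -0.40596 +0.33154]
    [+0.26962 +0.88174 +0.38708]
    [-0.44947 -0.24026 +0.86038]
t = (-0.0016, -0.0479, 0.6744) m
M0: Pc = R·M0+t = (-0.15251, +0.02555, +0.69951); u = 767.2·(-0.15251)/0.69951 + 328.6 = 161.3295, v = 762.3·(+0.02555)/0.69951 + 241.2 = 269.0483
M1: Pc = R·M1+t = (+0.05188, +0.09026, +0.59163); u = 767.2·(+0.05188)/0.59163 + 328.6 = 395.8762, v = 762.3·(+0.09026)/0.59163 + 241.2 = 357.5025
M2: Pc = R·M2+t = (+0.14931, -0.12135, +0.64929); u = 767.2·(+0.14931)/0.64929 + 328.6 = 505.0246, v = 762.3·(-0.12135)/0.64929 + 241.2 = 98.7248
M3: Pc = R·M3+t = (-0.05508, -0.18606, +0.75717); u = 767.2·(-0.05508)/0.75717 + 328.6 = 272.7897, v = 762.3·(-0.18606)/0.75717 + 241.2 = 53.8748

c0=(161.33, 269.05) c1=(395.88, 357.50) c2=(505.02, 98.72) c3=(272.79, 53.87)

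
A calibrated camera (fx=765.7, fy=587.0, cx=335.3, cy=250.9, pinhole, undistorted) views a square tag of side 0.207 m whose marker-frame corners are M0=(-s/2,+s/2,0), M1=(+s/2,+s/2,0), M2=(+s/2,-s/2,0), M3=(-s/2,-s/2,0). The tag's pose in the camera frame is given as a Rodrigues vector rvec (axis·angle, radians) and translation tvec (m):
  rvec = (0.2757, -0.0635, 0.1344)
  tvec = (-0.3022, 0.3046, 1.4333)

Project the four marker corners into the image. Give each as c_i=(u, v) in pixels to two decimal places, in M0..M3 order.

c0=(114.35, 408.70) c1=(223.56, 417.12) c2=(234.99, 341.69) c3=(121.59, 332.04)

Intrinsics K: fx=765.7, fy=587.0, cx=335.3, cy=250.9
Marker side s = 0.207 m; corners in marker frame (Z=0):
  M0 = (-0.1035, +0.1035, 0)
  M1 = (+0.1035, +0.1035, 0)
  M2 = (+0.1035, -0.1035, 0)
  M3 = (-0.1035, -0.1035, 0)
rvec = (0.2757, -0.0635, 0.1344), |rvec| = θ = 0.31322 rad = 17.946°
Rodrigues: sinθ=0.30812, 1−cosθ=0.04865; R = I + sinθ·[k]× + (1−cosθ)·[k]×²:
    [+0.98904 -0.14090 -0.04409]
    [+0.12353 +0.95335 -0.27545]
    [+0.08084 +0.26698 +0.96030]
t = (-0.3022, 0.3046, 1.4333) m
M0: Pc = R·M0+t = (-0.41915, +0.39049, +1.45257); u = 765.7·(-0.41915)/1.45257 + 335.3 = 114.3516, v = 587.0·(+0.39049)/1.45257 + 250.9 = 408.7003
M1: Pc = R·M1+t = (-0.21442, +0.41606, +1.46930); u = 765.7·(-0.21442)/1.46930 + 335.3 = 223.5604, v = 587.0·(+0.41606)/1.46930 + 250.9 = 417.1189
M2: Pc = R·M2+t = (-0.18525, +0.21871, +1.41403); u = 765.7·(-0.18525)/1.41403 + 335.3 = 234.9863, v = 587.0·(+0.21871)/1.41403 + 250.9 = 341.6935
M3: Pc = R·M3+t = (-0.38998, +0.19314, +1.39730); u = 765.7·(-0.38998)/1.39730 + 335.3 = 121.5949, v = 587.0·(+0.19314)/1.39730 + 250.9 = 332.0387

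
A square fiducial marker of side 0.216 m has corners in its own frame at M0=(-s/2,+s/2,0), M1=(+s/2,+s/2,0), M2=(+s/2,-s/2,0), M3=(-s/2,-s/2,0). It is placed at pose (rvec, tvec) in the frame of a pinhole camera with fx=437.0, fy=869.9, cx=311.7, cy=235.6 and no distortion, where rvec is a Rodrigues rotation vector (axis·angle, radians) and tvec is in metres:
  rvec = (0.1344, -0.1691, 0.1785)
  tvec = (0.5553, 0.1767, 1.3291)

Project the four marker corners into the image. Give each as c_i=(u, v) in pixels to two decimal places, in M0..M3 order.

c0=(453.89, 409.39) c1=(517.12, 427.22) c2=(534.27, 293.68) c3=(470.31, 271.53)

Intrinsics K: fx=437.0, fy=869.9, cx=311.7, cy=235.6
Marker side s = 0.216 m; corners in marker frame (Z=0):
  M0 = (-0.1080, +0.1080, 0)
  M1 = (+0.1080, +0.1080, 0)
  M2 = (+0.1080, -0.1080, 0)
  M3 = (-0.1080, -0.1080, 0)
rvec = (0.1344, -0.1691, 0.1785), |rvec| = θ = 0.28021 rad = 16.055°
Rodrigues: sinθ=0.27656, 1−cosθ=0.03900; R = I + sinθ·[k]× + (1−cosθ)·[k]×²:
    [+0.96997 -0.18746 -0.15498]
    [+0.16488 +0.97520 -0.14764]
    [+0.17881 +0.11765 +0.97682]
t = (0.5553, 0.1767, 1.3291) m
M0: Pc = R·M0+t = (+0.43030, +0.26421, +1.32249); u = 437.0·(+0.43030)/1.32249 + 311.7 = 453.8858, v = 869.9·(+0.26421)/1.32249 + 235.6 = 409.3927
M1: Pc = R·M1+t = (+0.63981, +0.29983, +1.36112); u = 437.0·(+0.63981)/1.36112 + 311.7 = 517.1173, v = 869.9·(+0.29983)/1.36112 + 235.6 = 427.2228
M2: Pc = R·M2+t = (+0.68030, +0.08919, +1.33571); u = 437.0·(+0.68030)/1.33571 + 311.7 = 534.2733, v = 869.9·(+0.08919)/1.33571 + 235.6 = 293.6838
M3: Pc = R·M3+t = (+0.47079, +0.05357, +1.29708); u = 437.0·(+0.47079)/1.29708 + 311.7 = 470.3137, v = 869.9·(+0.05357)/1.29708 + 235.6 = 271.5279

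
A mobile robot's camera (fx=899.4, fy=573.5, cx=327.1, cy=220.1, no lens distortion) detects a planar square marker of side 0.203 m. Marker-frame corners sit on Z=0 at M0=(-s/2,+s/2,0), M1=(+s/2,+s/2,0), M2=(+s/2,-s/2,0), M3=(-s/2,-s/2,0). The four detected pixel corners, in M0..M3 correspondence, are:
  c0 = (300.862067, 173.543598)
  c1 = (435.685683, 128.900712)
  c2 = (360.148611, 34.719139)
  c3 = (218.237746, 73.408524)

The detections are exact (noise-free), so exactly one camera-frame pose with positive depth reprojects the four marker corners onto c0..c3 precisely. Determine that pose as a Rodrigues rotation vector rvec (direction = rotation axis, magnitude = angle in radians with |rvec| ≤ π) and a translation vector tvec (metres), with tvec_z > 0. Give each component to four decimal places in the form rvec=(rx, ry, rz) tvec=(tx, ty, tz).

Intrinsics K: fx=899.4, fy=573.5, cx=327.1, cy=220.1
Marker side s = 0.203 m; corners in marker frame (Z=0):
  M0 = (-0.1015, +0.1015, 0)
  M1 = (+0.1015, +0.1015, 0)
  M2 = (+0.1015, -0.1015, 0)
  M3 = (-0.1015, -0.1015, 0)
Detected image corners:
  c0 = (300.862067, 173.543598) px
  c1 = (435.685683, 128.900712) px
  c2 = (360.148611, 34.719139) px
  c3 = (218.237746, 73.408524) px
Planar DLT: solve 8×8 A·h = b for H (H[2,2]=1):
  H  [+789.76329 +410.04563 +331.30341]
  H  [-171.54293 +484.70081 +102.26261]
  H  [+0.32934 +0.06409 +1.00000]
B = K⁻¹H; ‖b₁‖=0.929827, ‖b₂‖=0.929827; λ = 2/(‖b₁‖+‖b₂‖) = 1.075469, sign → tz>0 ⇒ λ=+1.075469
r₁ = λ·B[:,0] = (+0.81555,-0.45762,+0.35419); r₂ = λ·B[:,1] = (+0.46525,+0.88249,+0.06893)
r₃ = r₁×r₂ = (-0.34412,+0.10857,+0.93263); SVD([r₁ r₂ r₃]) → R = UVᵀ:
  R  [+0.81555 +0.46525 -0.34412]
  R  [-0.45762 +0.88249 +0.10857]
  R  [+0.35419 +0.06893 +0.93263]
t = (+0.00503, -0.22098, +1.07547) m
tr R = 2.630674; θ = arccos((tr R − 1)/2) = 0.617485 rad = 35.379°
axis k = ((R−Rᵀ)₃₂, (R−Rᵀ)₁₃, (R−Rᵀ)₂₁) / (2 sinθ) = (-0.034236, -0.603045, -0.796972)
rvec = θ·k = (-0.021140, -0.372372, -0.492118)

rvec=(-0.0211, -0.3724, -0.4921) tvec=(0.0050, -0.2210, 1.0755)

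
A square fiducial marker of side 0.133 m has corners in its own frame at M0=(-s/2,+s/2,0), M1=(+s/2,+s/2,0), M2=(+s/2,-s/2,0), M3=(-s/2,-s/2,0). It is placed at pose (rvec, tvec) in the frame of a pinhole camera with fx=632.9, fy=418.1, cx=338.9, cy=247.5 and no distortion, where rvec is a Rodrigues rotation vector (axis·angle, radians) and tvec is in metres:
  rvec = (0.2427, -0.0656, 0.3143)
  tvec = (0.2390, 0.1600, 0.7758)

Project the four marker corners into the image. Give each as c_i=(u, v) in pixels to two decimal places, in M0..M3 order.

Intrinsics K: fx=632.9, fy=418.1, cx=338.9, cy=247.5
Marker side s = 0.133 m; corners in marker frame (Z=0):
  M0 = (-0.0665, +0.0665, 0)
  M1 = (+0.0665, +0.0665, 0)
  M2 = (+0.0665, -0.0665, 0)
  M3 = (-0.0665, -0.0665, 0)
rvec = (0.2427, -0.0656, 0.3143), |rvec| = θ = 0.40248 rad = 23.060°
Rodrigues: sinθ=0.39170, 1−cosθ=0.07991; R = I + sinθ·[k]× + (1−cosθ)·[k]×²:
    [+0.94915 -0.31374 -0.02621]
    [+0.29803 +0.92221 -0.24637]
    [+0.10147 +0.22603 +0.96882]
t = (0.2390, 0.1600, 0.7758) m
M0: Pc = R·M0+t = (+0.15502, +0.20151, +0.78408); u = 632.9·(+0.15502)/0.78408 + 338.9 = 464.0283, v = 418.1·(+0.20151)/0.78408 + 247.5 = 354.9512
M1: Pc = R·M1+t = (+0.28125, +0.24115, +0.79758); u = 632.9·(+0.28125)/0.79758 + 338.9 = 562.0832, v = 418.1·(+0.24115)/0.79758 + 247.5 = 373.9116
M2: Pc = R·M2+t = (+0.32298, +0.11849, +0.76752); u = 632.9·(+0.32298)/0.76752 + 338.9 = 605.2332, v = 418.1·(+0.11849)/0.76752 + 247.5 = 312.0476
M3: Pc = R·M3+t = (+0.19675, +0.07885, +0.75402); u = 632.9·(+0.19675)/0.75402 + 338.9 = 504.0412, v = 418.1·(+0.07885)/0.75402 + 247.5 = 291.2239

c0=(464.03, 354.95) c1=(562.08, 373.91) c2=(605.23, 312.05) c3=(504.04, 291.22)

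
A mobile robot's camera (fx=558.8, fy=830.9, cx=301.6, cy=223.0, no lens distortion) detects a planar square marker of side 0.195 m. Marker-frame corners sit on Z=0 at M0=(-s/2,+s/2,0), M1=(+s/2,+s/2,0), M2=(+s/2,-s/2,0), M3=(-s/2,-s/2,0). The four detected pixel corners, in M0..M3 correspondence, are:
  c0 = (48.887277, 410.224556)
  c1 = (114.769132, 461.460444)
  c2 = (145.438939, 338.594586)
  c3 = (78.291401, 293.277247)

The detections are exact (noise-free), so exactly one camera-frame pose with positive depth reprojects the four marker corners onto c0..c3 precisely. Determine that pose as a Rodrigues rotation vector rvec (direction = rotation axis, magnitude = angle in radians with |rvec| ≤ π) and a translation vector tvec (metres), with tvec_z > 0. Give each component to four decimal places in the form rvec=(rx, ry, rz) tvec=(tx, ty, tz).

Intrinsics K: fx=558.8, fy=830.9, cx=301.6, cy=223.0
Marker side s = 0.195 m; corners in marker frame (Z=0):
  M0 = (-0.0975, +0.0975, 0)
  M1 = (+0.0975, +0.0975, 0)
  M2 = (+0.0975, -0.0975, 0)
  M3 = (-0.0975, -0.0975, 0)
Detected image corners:
  c0 = (48.887277, 410.224556) px
  c1 = (114.769132, 461.460444) px
  c2 = (145.438939, 338.594586) px
  c3 = (78.291401, 293.277247) px
Planar DLT: solve 8×8 A·h = b for H (H[2,2]=1):
  H  [+317.14285 -155.32801 +96.06510]
  H  [+154.54570 +609.21983 +375.22416]
  H  [-0.24743 -0.01415 +1.00000]
B = K⁻¹H; ‖b₁‖=0.785144, ‖b₂‖=0.785144; λ = 2/(‖b₁‖+‖b₂‖) = 1.273652, sign → tz>0 ⇒ λ=+1.273652
r₁ = λ·B[:,0] = (+0.89294,+0.32147,-0.31514); r₂ = λ·B[:,1] = (-0.34430,+0.93868,-0.01802)
r₃ = r₁×r₂ = (+0.29002,+0.12460,+0.94887); SVD([r₁ r₂ r₃]) → R = UVᵀ:
  R  [+0.89294 -0.34430 +0.29002]
  R  [+0.32147 +0.93868 +0.12460]
  R  [-0.31514 -0.01802 +0.94887]
t = (-0.46847, +0.23334, +1.27365) m
tr R = 2.780500; θ = arccos((tr R − 1)/2) = 0.472903 rad = 27.095°
axis k = ((R−Rᵀ)₃₂, (R−Rᵀ)₁₃, (R−Rᵀ)₂₁) / (2 sinθ) = (-0.156566, +0.664320, +0.730867)
rvec = θ·k = (-0.074041, +0.314159, +0.345629)

rvec=(-0.0740, 0.3142, 0.3456) tvec=(-0.4685, 0.2333, 1.2737)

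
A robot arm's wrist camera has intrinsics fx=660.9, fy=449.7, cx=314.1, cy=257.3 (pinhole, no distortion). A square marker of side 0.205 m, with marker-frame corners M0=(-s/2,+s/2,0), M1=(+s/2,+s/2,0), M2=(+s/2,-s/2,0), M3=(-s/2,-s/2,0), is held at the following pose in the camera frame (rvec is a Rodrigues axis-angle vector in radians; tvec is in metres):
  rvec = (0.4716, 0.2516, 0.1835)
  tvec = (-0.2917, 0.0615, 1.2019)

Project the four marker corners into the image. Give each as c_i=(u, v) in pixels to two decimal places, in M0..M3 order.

c0=(105.31, 302.43) c1=(203.43, 321.27) c2=(207.92, 255.52) c3=(101.59, 237.39)

Intrinsics K: fx=660.9, fy=449.7, cx=314.1, cy=257.3
Marker side s = 0.205 m; corners in marker frame (Z=0):
  M0 = (-0.1025, +0.1025, 0)
  M1 = (+0.1025, +0.1025, 0)
  M2 = (+0.1025, -0.1025, 0)
  M3 = (-0.1025, -0.1025, 0)
rvec = (0.4716, 0.2516, 0.1835), |rvec| = θ = 0.56514 rad = 32.380°
Rodrigues: sinθ=0.53553, 1−cosθ=0.15549; R = I + sinθ·[k]× + (1−cosθ)·[k]×²:
    [+0.95279 -0.11612 +0.28055]
    [+0.23165 +0.87533 -0.42442]
    [-0.19629 +0.46937 +0.86091]
t = (-0.2917, 0.0615, 1.2019) m
M0: Pc = R·M0+t = (-0.40126, +0.12748, +1.27013); u = 660.9·(-0.40126)/1.27013 + 314.1 = 105.3064, v = 449.7·(+0.12748)/1.27013 + 257.3 = 302.4344
M1: Pc = R·M1+t = (-0.20594, +0.17497, +1.22989); u = 660.9·(-0.20594)/1.22989 + 314.1 = 203.4342, v = 449.7·(+0.17497)/1.22989 + 257.3 = 321.2749
M2: Pc = R·M2+t = (-0.18214, -0.00448, +1.13367); u = 660.9·(-0.18214)/1.13367 + 314.1 = 207.9191, v = 449.7·(-0.00448)/1.13367 + 257.3 = 255.5240
M3: Pc = R·M3+t = (-0.37746, -0.05197, +1.17391); u = 660.9·(-0.37746)/1.17391 + 314.1 = 101.5944, v = 449.7·(-0.05197)/1.17391 + 257.3 = 237.3930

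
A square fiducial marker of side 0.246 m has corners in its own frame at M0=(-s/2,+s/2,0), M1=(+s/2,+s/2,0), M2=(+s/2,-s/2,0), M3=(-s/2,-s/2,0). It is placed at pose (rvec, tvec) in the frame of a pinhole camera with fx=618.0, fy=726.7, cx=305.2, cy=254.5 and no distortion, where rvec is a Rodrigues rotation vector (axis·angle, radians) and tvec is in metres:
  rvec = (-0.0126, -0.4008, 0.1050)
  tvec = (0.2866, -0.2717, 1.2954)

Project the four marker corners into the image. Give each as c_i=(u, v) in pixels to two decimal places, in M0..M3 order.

Intrinsics K: fx=618.0, fy=726.7, cx=305.2, cy=254.5
Marker side s = 0.246 m; corners in marker frame (Z=0):
  M0 = (-0.1230, +0.1230, 0)
  M1 = (+0.1230, +0.1230, 0)
  M2 = (+0.1230, -0.1230, 0)
  M3 = (-0.1230, -0.1230, 0)
rvec = (-0.0126, -0.4008, 0.1050), |rvec| = θ = 0.41452 rad = 23.750°
Rodrigues: sinθ=0.40275, 1−cosθ=0.08469; R = I + sinθ·[k]× + (1−cosθ)·[k]×²:
    [+0.91539 -0.09953 -0.39007]
    [+0.10451 +0.99449 -0.00850]
    [+0.38877 -0.03298 +0.92074]
t = (0.2866, -0.2717, 1.2954) m
M0: Pc = R·M0+t = (+0.16176, -0.16223, +1.24352); u = 618.0·(+0.16176)/1.24352 + 305.2 = 385.5931, v = 726.7·(-0.16223)/1.24352 + 254.5 = 159.6934
M1: Pc = R·M1+t = (+0.38695, -0.13652, +1.33916); u = 618.0·(+0.38695)/1.33916 + 305.2 = 483.7711, v = 726.7·(-0.13652)/1.33916 + 254.5 = 180.4151
M2: Pc = R·M2+t = (+0.41144, -0.38117, +1.34728); u = 618.0·(+0.41144)/1.34728 + 305.2 = 493.9267, v = 726.7·(-0.38117)/1.34728 + 254.5 = 48.9040
M3: Pc = R·M3+t = (+0.18625, -0.40688, +1.25164); u = 618.0·(+0.18625)/1.25164 + 305.2 = 397.1611, v = 726.7·(-0.40688)/1.25164 + 254.5 = 18.2680

c0=(385.59, 159.69) c1=(483.77, 180.42) c2=(493.93, 48.90) c3=(397.16, 18.27)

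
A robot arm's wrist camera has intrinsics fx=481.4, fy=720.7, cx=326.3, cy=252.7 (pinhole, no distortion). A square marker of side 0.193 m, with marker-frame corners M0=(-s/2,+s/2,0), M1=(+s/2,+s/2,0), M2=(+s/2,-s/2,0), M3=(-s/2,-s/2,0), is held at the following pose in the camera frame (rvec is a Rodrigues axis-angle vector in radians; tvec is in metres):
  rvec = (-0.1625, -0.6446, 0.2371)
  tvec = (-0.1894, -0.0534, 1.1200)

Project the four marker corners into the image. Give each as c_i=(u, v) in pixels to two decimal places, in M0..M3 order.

Intrinsics K: fx=481.4, fy=720.7, cx=326.3, cy=252.7
Marker side s = 0.193 m; corners in marker frame (Z=0):
  M0 = (-0.0965, +0.0965, 0)
  M1 = (+0.0965, +0.0965, 0)
  M2 = (+0.0965, -0.0965, 0)
  M3 = (-0.0965, -0.0965, 0)
rvec = (-0.1625, -0.6446, 0.2371), |rvec| = θ = 0.70578 rad = 40.438°
Rodrigues: sinθ=0.64863, 1−cosθ=0.23890; R = I + sinθ·[k]× + (1−cosθ)·[k]×²:
    [+0.77377 -0.16766 -0.61088]
    [+0.26814 +0.96038 +0.07604]
    [+0.57392 -0.22264 +0.78806]
t = (-0.1894, -0.0534, 1.1200) m
M0: Pc = R·M0+t = (-0.28025, +0.01340, +1.04313); u = 481.4·(-0.28025)/1.04313 + 326.3 = 196.9669, v = 720.7·(+0.01340)/1.04313 + 252.7 = 261.9589
M1: Pc = R·M1+t = (-0.13091, +0.06515, +1.15390); u = 481.4·(-0.13091)/1.15390 + 326.3 = 271.6846, v = 720.7·(+0.06515)/1.15390 + 252.7 = 293.3921
M2: Pc = R·M2+t = (-0.09855, -0.12020, +1.19687); u = 481.4·(-0.09855)/1.19687 + 326.3 = 286.6608, v = 720.7·(-0.12020)/1.19687 + 252.7 = 180.3203
M3: Pc = R·M3+t = (-0.24789, -0.17195, +1.08610); u = 481.4·(-0.24789)/1.08610 + 326.3 = 216.4265, v = 720.7·(-0.17195)/1.08610 + 252.7 = 138.5989

c0=(196.97, 261.96) c1=(271.68, 293.39) c2=(286.66, 180.32) c3=(216.43, 138.60)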